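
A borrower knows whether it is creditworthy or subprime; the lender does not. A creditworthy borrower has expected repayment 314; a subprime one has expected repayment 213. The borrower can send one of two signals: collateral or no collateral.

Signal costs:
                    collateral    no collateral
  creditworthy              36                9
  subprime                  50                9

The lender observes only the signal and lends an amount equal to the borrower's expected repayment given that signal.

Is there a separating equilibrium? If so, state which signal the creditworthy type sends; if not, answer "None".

Try creditworthy → collateral, subprime → no collateral:
  Under separation the lender infers type exactly: collateral → creditworthy (pays 314), no collateral → subprime (pays 213).
  Creditworthy: collateral gives 314 − 36 = 278; no collateral gives 213 − 9 = 204. No deviation. ✓
  Subprime: no collateral gives 213 − 9 = 204; collateral gives 314 − 50 = 264. Would deviate. ✗
Try creditworthy → no collateral, subprime → collateral:
  Under separation the lender infers type exactly: no collateral → creditworthy (pays 314), collateral → subprime (pays 213).
  Creditworthy: no collateral gives 314 − 9 = 305; collateral gives 213 − 36 = 177. No deviation. ✓
  Subprime: collateral gives 213 − 50 = 163; no collateral gives 314 − 9 = 305. Would deviate. ✗
Neither assignment is incentive-compatible.

None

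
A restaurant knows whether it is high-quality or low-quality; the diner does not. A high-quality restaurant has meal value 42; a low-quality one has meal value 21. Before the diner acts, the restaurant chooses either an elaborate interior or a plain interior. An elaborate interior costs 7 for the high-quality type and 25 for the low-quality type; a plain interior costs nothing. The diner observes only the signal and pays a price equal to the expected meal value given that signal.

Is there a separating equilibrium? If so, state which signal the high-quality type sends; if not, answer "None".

Try high-quality → elaborate interior, low-quality → plain interior:
  Under separation the diner infers type exactly: elaborate interior → high-quality (pays 42), plain interior → low-quality (pays 21).
  High-quality: elaborate interior gives 42 − 7 = 35; plain interior gives 21 − 0 = 21. No deviation. ✓
  Low-quality: plain interior gives 21 − 0 = 21; elaborate interior gives 42 − 25 = 17. No deviation. ✓
Both hold — the high-quality type sends elaborate interior.

elaborate interior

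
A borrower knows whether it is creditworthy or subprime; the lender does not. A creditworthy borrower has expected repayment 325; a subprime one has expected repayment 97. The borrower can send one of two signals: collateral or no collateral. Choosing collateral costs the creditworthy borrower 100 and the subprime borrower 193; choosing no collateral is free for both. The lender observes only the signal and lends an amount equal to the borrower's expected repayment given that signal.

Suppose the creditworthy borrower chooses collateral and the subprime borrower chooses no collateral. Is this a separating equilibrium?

No

If types separate, collateral earns payment 325 and no collateral earns 97.
Creditworthy: collateral gives 325 − 100 = 225; no collateral gives 97 − 0 = 97. No deviation. ✓
Subprime: no collateral gives 97 − 0 = 97; collateral gives 325 − 193 = 132. Would deviate. ✗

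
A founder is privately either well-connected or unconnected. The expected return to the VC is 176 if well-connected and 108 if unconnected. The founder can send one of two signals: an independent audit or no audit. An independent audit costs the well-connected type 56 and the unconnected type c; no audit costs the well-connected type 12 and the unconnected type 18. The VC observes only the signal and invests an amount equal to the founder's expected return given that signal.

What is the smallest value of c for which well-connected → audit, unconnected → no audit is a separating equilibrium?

86

Under separation: audit → well-connected (pays 176); no audit → unconnected (pays 108).
Well-connected: 176 − 56 = 120 ≥ 108 − 12 = 96. Holds regardless of c. ✓
Unconnected: 108 − 18 ≥ 176 − c, so c ≥ 176 − 90 = 86.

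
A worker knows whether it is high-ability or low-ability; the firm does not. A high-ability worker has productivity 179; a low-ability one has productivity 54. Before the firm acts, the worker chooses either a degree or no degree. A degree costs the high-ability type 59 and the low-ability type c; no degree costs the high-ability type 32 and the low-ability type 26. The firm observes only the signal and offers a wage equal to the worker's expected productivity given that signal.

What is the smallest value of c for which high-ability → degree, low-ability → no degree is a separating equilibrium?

Under separation: degree → high-ability (pays 179); no degree → low-ability (pays 54).
High-ability: 179 − 59 = 120 ≥ 54 − 32 = 22. Holds regardless of c. ✓
Low-ability: 54 − 26 ≥ 179 − c, so c ≥ 179 − 28 = 151.

151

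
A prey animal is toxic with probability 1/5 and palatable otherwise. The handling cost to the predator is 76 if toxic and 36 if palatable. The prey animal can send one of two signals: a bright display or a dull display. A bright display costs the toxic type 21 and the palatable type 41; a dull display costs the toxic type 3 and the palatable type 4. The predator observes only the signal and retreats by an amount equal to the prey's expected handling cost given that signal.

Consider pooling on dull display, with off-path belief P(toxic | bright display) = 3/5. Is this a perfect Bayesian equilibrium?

Yes

At the pooled signal (dull display) the predator holds the prior 1/5 and pays 1/5·76 + 4/5·36 = 44. Off-path (bright display) belief 3/5 gives 3/5·76 + 2/5·36 = 60.
Toxic: dull display gives 44 − 3 = 41; bright display gives 60 − 21 = 39. Stays. ✓
Palatable: dull display gives 44 − 4 = 40; bright display gives 60 − 41 = 19. Stays. ✓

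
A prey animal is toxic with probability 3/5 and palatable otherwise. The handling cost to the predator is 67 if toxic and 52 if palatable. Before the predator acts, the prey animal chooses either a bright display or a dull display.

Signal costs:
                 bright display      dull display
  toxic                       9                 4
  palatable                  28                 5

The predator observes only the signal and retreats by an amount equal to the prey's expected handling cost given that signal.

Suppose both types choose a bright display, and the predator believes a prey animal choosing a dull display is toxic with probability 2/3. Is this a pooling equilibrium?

At the pooled signal (bright display) the predator holds the prior 3/5 and pays 3/5·67 + 2/5·52 = 61. Off-path (dull display) belief 2/3 gives 2/3·67 + 1/3·52 = 62.
Toxic: bright display gives 61 − 9 = 52; dull display gives 62 − 4 = 58. Deviates. ✗
Palatable: bright display gives 61 − 28 = 33; dull display gives 62 − 5 = 57. Deviates. ✗

No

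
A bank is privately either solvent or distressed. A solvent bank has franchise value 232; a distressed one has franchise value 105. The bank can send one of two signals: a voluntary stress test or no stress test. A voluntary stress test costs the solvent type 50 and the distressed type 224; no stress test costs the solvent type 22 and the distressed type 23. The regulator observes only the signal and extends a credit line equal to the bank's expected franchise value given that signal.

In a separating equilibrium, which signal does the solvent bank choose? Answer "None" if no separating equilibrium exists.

stress test

Try solvent → stress test, distressed → no stress test:
  If types separate, stress test earns payment 232 and no stress test earns 105.
  Solvent: stress test gives 232 − 50 = 182; no stress test gives 105 − 22 = 83. No deviation. ✓
  Distressed: no stress test gives 105 − 23 = 82; stress test gives 232 − 224 = 8. No deviation. ✓
Both hold — the solvent type sends stress test.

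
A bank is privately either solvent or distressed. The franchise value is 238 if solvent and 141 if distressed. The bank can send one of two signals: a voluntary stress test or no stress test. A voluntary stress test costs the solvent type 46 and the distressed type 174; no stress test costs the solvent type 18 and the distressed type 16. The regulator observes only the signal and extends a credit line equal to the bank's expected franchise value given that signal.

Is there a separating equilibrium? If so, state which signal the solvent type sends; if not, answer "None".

Try solvent → stress test, distressed → no stress test:
  Under separation the regulator infers type exactly: stress test → solvent (pays 238), no stress test → distressed (pays 141).
  Solvent: stress test gives 238 − 46 = 192; no stress test gives 141 − 18 = 123. No deviation. ✓
  Distressed: no stress test gives 141 − 16 = 125; stress test gives 238 − 174 = 64. No deviation. ✓
Both hold — the solvent type sends stress test.

stress test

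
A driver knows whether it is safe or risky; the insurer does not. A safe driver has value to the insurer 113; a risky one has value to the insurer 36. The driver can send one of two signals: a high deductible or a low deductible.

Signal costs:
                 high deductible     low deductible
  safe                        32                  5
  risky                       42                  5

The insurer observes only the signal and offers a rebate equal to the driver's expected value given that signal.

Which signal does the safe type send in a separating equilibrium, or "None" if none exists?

None

Try safe → high deductible, risky → low deductible:
  If types separate, high deductible earns payment 113 and low deductible earns 36.
  Safe: high deductible gives 113 − 32 = 81; low deductible gives 36 − 5 = 31. No deviation. ✓
  Risky: low deductible gives 36 − 5 = 31; high deductible gives 113 − 42 = 71. Would deviate. ✗
Try safe → low deductible, risky → high deductible:
  If types separate, low deductible earns payment 113 and high deductible earns 36.
  Safe: low deductible gives 113 − 5 = 108; high deductible gives 36 − 32 = 4. No deviation. ✓
  Risky: high deductible gives 36 − 42 = -6; low deductible gives 113 − 5 = 108. Would deviate. ✗
Neither assignment is incentive-compatible.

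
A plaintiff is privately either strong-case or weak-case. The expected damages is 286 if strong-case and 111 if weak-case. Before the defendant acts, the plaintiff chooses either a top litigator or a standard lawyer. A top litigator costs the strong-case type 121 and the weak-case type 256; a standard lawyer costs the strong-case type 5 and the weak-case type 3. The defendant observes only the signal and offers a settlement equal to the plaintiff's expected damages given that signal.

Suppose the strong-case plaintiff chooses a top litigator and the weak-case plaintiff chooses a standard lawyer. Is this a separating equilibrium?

Yes

If types separate, top litigator earns payment 286 and standard lawyer earns 111.
Strong-case: top litigator gives 286 − 121 = 165; standard lawyer gives 111 − 5 = 106. No deviation. ✓
Weak-case: standard lawyer gives 111 − 3 = 108; top litigator gives 286 − 256 = 30. No deviation. ✓
Both incentive constraints hold.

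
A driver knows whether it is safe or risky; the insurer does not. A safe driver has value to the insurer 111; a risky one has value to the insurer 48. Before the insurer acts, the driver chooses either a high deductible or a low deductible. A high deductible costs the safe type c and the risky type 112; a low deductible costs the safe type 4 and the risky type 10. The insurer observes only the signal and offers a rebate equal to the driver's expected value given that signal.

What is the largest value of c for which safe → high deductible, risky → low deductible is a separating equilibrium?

67

Under separation: high deductible → safe (pays 111); low deductible → risky (pays 48).
Risky: 48 − 10 = 38 ≥ 111 − 112 = -1. Holds regardless of c. ✓
Safe: 111 − c ≥ 48 − 4, so c ≤ 111 − 44 = 67.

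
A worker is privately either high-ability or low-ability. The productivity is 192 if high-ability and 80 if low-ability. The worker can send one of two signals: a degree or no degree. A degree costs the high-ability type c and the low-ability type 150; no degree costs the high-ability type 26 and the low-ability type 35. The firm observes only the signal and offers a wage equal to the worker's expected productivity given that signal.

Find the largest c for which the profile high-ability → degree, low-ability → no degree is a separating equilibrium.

138

Under separation: degree → high-ability (pays 192); no degree → low-ability (pays 80).
Low-ability: 80 − 35 = 45 ≥ 192 − 150 = 42. Holds regardless of c. ✓
High-ability: 192 − c ≥ 80 − 26, so c ≤ 192 − 54 = 138.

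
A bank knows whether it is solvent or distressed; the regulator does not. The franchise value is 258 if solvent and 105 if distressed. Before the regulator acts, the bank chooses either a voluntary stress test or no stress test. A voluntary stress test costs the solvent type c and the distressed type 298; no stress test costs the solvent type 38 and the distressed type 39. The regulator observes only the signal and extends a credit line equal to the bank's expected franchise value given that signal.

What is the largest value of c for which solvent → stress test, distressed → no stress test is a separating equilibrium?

191

Under separation: stress test → solvent (pays 258); no stress test → distressed (pays 105).
Distressed: 105 − 39 = 66 ≥ 258 − 298 = -40. Holds regardless of c. ✓
Solvent: 258 − c ≥ 105 − 38, so c ≤ 258 − 67 = 191.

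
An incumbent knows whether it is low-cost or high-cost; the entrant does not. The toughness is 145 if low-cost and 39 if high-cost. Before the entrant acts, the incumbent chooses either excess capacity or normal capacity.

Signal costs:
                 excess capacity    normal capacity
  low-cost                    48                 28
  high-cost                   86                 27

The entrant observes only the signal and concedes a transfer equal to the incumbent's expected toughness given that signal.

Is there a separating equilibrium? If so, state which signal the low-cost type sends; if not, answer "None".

Try low-cost → excess capacity, high-cost → normal capacity:
  If types separate, excess capacity earns payment 145 and normal capacity earns 39.
  Low-cost: excess capacity gives 145 − 48 = 97; normal capacity gives 39 − 28 = 11. No deviation. ✓
  High-cost: normal capacity gives 39 − 27 = 12; excess capacity gives 145 − 86 = 59. Would deviate. ✗
Try low-cost → normal capacity, high-cost → excess capacity:
  If types separate, normal capacity earns payment 145 and excess capacity earns 39.
  Low-cost: normal capacity gives 145 − 28 = 117; excess capacity gives 39 − 48 = -9. No deviation. ✓
  High-cost: excess capacity gives 39 − 86 = -47; normal capacity gives 145 − 27 = 118. Would deviate. ✗
Neither assignment is incentive-compatible.

None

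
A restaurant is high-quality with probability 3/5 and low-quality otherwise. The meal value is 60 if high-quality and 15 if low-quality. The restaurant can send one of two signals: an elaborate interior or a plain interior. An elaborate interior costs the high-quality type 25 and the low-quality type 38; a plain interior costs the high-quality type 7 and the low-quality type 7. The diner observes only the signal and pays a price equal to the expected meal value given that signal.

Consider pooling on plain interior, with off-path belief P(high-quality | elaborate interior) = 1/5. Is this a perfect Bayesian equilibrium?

At the pooled signal (plain interior) the diner holds the prior 3/5 and pays 3/5·60 + 2/5·15 = 42. Off-path (elaborate interior) belief 1/5 gives 1/5·60 + 4/5·15 = 24.
High-quality: plain interior gives 42 − 7 = 35; elaborate interior gives 24 − 25 = -1. Stays. ✓
Low-quality: plain interior gives 42 − 7 = 35; elaborate interior gives 24 − 38 = -14. Stays. ✓

Yes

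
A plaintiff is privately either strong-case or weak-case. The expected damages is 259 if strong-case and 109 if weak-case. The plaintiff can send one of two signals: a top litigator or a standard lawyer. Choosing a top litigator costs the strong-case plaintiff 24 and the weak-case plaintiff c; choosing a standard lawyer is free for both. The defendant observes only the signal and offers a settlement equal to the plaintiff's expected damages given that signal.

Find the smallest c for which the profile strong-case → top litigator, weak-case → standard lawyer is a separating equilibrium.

150

Under separation: top litigator → strong-case (pays 259); standard lawyer → weak-case (pays 109).
Strong-case: 259 − 24 = 235 ≥ 109 − 0 = 109. Holds regardless of c. ✓
Weak-case: 109 − 0 ≥ 259 − c, so c ≥ 259 − 109 = 150.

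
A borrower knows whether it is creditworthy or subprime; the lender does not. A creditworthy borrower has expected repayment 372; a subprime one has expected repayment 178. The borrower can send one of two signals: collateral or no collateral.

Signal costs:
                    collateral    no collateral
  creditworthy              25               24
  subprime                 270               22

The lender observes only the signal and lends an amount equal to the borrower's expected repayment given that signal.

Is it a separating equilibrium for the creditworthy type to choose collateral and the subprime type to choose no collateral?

If types separate, collateral earns payment 372 and no collateral earns 178.
Creditworthy: collateral gives 372 − 25 = 347; no collateral gives 178 − 24 = 154. No deviation. ✓
Subprime: no collateral gives 178 − 22 = 156; collateral gives 372 − 270 = 102. No deviation. ✓
Neither type gains from mimicking the other.

Yes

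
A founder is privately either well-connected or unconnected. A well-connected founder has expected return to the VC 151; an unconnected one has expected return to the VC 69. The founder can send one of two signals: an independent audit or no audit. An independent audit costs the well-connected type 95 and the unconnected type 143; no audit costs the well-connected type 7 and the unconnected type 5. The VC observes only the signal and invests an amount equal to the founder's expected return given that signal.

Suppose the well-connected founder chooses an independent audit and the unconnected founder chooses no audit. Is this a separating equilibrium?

No

If types separate, audit earns payment 151 and no audit earns 69.
Well-connected: audit gives 151 − 95 = 56; no audit gives 69 − 7 = 62. Would deviate. ✗
Unconnected: no audit gives 69 − 5 = 64; audit gives 151 − 143 = 8. No deviation. ✓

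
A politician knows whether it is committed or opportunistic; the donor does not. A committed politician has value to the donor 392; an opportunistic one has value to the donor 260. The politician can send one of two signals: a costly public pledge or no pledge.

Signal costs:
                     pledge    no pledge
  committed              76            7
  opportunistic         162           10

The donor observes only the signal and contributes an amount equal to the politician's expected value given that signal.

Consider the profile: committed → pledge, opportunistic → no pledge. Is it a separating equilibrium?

If types separate, pledge earns payment 392 and no pledge earns 260.
Committed: pledge gives 392 − 76 = 316; no pledge gives 260 − 7 = 253. No deviation. ✓
Opportunistic: no pledge gives 260 − 10 = 250; pledge gives 392 − 162 = 230. No deviation. ✓
Neither type gains from mimicking the other.

Yes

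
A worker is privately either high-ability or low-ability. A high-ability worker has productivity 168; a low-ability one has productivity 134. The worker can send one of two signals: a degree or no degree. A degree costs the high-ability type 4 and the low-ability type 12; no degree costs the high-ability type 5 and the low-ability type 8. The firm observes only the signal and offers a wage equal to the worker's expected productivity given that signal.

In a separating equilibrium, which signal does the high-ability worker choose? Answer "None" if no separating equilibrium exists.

None

Try high-ability → degree, low-ability → no degree:
  Under separation the firm infers type exactly: degree → high-ability (pays 168), no degree → low-ability (pays 134).
  High-ability: degree gives 168 − 4 = 164; no degree gives 134 − 5 = 129. No deviation. ✓
  Low-ability: no degree gives 134 − 8 = 126; degree gives 168 − 12 = 156. Would deviate. ✗
Try high-ability → no degree, low-ability → degree:
  Under separation the firm infers type exactly: no degree → high-ability (pays 168), degree → low-ability (pays 134).
  High-ability: no degree gives 168 − 5 = 163; degree gives 134 − 4 = 130. No deviation. ✓
  Low-ability: degree gives 134 − 12 = 122; no degree gives 168 − 8 = 160. Would deviate. ✗
Neither assignment is incentive-compatible.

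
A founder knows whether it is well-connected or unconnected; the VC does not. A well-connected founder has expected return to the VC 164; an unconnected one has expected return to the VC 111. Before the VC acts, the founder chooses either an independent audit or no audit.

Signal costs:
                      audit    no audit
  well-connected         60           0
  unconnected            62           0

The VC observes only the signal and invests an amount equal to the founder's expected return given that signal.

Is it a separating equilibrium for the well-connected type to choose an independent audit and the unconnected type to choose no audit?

If types separate, audit earns payment 164 and no audit earns 111.
Well-connected: audit gives 164 − 60 = 104; no audit gives 111 − 0 = 111. Would deviate. ✗
Unconnected: no audit gives 111 − 0 = 111; audit gives 164 − 62 = 102. No deviation. ✓

No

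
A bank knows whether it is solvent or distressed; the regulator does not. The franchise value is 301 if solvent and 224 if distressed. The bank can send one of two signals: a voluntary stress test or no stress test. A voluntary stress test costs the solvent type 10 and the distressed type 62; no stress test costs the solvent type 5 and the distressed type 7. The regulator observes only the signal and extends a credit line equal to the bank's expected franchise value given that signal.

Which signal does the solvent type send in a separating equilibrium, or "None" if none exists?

Try solvent → stress test, distressed → no stress test:
  Under separation the regulator infers type exactly: stress test → solvent (pays 301), no stress test → distressed (pays 224).
  Solvent: stress test gives 301 − 10 = 291; no stress test gives 224 − 5 = 219. No deviation. ✓
  Distressed: no stress test gives 224 − 7 = 217; stress test gives 301 − 62 = 239. Would deviate. ✗
Try solvent → no stress test, distressed → stress test:
  Under separation the regulator infers type exactly: no stress test → solvent (pays 301), stress test → distressed (pays 224).
  Solvent: no stress test gives 301 − 5 = 296; stress test gives 224 − 10 = 214. No deviation. ✓
  Distressed: stress test gives 224 − 62 = 162; no stress test gives 301 − 7 = 294. Would deviate. ✗
Neither assignment is incentive-compatible.

None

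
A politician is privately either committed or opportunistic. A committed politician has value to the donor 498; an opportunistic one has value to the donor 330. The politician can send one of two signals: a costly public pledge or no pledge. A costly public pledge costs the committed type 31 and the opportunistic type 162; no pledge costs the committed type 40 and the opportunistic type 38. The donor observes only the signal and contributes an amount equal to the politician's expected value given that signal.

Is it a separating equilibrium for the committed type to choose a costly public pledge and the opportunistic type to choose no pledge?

If types separate, pledge earns payment 498 and no pledge earns 330.
Committed: pledge gives 498 − 31 = 467; no pledge gives 330 − 40 = 290. No deviation. ✓
Opportunistic: no pledge gives 330 − 38 = 292; pledge gives 498 − 162 = 336. Would deviate. ✗

No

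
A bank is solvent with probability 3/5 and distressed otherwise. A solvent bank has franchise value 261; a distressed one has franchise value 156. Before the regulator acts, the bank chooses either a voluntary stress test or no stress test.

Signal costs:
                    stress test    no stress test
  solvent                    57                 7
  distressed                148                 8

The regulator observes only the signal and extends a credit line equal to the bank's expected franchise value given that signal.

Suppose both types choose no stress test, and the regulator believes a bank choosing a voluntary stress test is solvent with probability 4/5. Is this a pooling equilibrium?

Yes

At the pooled signal (no stress test) the regulator holds the prior 3/5 and pays 3/5·261 + 2/5·156 = 219. Off-path (stress test) belief 4/5 gives 4/5·261 + 1/5·156 = 240.
Solvent: no stress test gives 219 − 7 = 212; stress test gives 240 − 57 = 183. Stays. ✓
Distressed: no stress test gives 219 − 8 = 211; stress test gives 240 − 148 = 92. Stays. ✓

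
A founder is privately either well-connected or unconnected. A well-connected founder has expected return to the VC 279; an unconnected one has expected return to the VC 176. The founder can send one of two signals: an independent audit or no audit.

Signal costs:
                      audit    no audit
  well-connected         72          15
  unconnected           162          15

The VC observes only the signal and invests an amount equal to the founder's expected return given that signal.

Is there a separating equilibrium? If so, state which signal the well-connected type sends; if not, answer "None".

audit

Try well-connected → audit, unconnected → no audit:
  Under separation the VC infers type exactly: audit → well-connected (pays 279), no audit → unconnected (pays 176).
  Well-connected: audit gives 279 − 72 = 207; no audit gives 176 − 15 = 161. No deviation. ✓
  Unconnected: no audit gives 176 − 15 = 161; audit gives 279 − 162 = 117. No deviation. ✓
Both hold — the well-connected type sends audit.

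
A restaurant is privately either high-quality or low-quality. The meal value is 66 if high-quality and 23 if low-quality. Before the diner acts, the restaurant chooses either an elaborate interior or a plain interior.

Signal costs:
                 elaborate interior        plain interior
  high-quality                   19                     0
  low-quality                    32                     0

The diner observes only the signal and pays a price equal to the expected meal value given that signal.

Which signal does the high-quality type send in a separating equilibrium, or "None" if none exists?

Try high-quality → elaborate interior, low-quality → plain interior:
  If types separate, elaborate interior earns payment 66 and plain interior earns 23.
  High-quality: elaborate interior gives 66 − 19 = 47; plain interior gives 23 − 0 = 23. No deviation. ✓
  Low-quality: plain interior gives 23 − 0 = 23; elaborate interior gives 66 − 32 = 34. Would deviate. ✗
Try high-quality → plain interior, low-quality → elaborate interior:
  If types separate, plain interior earns payment 66 and elaborate interior earns 23.
  High-quality: plain interior gives 66 − 0 = 66; elaborate interior gives 23 − 19 = 4. No deviation. ✓
  Low-quality: elaborate interior gives 23 − 32 = -9; plain interior gives 66 − 0 = 66. Would deviate. ✗
Neither assignment is incentive-compatible.

None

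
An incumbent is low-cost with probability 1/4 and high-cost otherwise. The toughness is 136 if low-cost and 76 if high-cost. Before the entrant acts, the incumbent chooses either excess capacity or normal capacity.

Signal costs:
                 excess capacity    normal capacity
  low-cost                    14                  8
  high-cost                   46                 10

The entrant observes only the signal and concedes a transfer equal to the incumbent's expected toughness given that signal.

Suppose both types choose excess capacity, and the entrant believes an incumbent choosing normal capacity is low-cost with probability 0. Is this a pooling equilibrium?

No

On the equilibrium path (excess capacity) the entrant holds the prior 1/4 and pays 1/4·136 + 3/4·76 = 91. Off-path (normal capacity) belief 0 gives 0·136 + 1·76 = 76.
Low-cost: excess capacity gives 91 − 14 = 77; normal capacity gives 76 − 8 = 68. Stays. ✓
High-cost: excess capacity gives 91 − 46 = 45; normal capacity gives 76 − 10 = 66. Deviates. ✗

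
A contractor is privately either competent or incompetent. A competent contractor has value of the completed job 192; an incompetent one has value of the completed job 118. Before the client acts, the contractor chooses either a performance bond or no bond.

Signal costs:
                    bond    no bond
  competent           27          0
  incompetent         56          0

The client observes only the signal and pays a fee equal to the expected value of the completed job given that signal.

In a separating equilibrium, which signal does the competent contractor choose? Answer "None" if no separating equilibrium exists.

Try competent → bond, incompetent → no bond:
  Under separation the client infers type exactly: bond → competent (pays 192), no bond → incompetent (pays 118).
  Competent: bond gives 192 − 27 = 165; no bond gives 118 − 0 = 118. No deviation. ✓
  Incompetent: no bond gives 118 − 0 = 118; bond gives 192 − 56 = 136. Would deviate. ✗
Try competent → no bond, incompetent → bond:
  Under separation the client infers type exactly: no bond → competent (pays 192), bond → incompetent (pays 118).
  Competent: no bond gives 192 − 0 = 192; bond gives 118 − 27 = 91. No deviation. ✓
  Incompetent: bond gives 118 − 56 = 62; no bond gives 192 − 0 = 192. Would deviate. ✗
Neither assignment is incentive-compatible.

None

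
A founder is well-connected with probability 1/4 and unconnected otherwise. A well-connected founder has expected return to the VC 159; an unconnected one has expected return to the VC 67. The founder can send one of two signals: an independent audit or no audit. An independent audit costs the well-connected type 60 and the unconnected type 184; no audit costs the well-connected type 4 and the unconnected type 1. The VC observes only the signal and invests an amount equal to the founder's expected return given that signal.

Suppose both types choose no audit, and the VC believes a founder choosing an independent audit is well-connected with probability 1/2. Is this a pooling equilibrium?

Yes

On the equilibrium path (no audit) the VC holds the prior 1/4 and pays 1/4·159 + 3/4·67 = 90. Off-path (audit) belief 1/2 gives 1/2·159 + 1/2·67 = 113.
Well-connected: no audit gives 90 − 4 = 86; audit gives 113 − 60 = 53. Stays. ✓
Unconnected: no audit gives 90 − 1 = 89; audit gives 113 − 184 = -71. Stays. ✓
Beliefs are Bayes-consistent on-path and both types best-respond.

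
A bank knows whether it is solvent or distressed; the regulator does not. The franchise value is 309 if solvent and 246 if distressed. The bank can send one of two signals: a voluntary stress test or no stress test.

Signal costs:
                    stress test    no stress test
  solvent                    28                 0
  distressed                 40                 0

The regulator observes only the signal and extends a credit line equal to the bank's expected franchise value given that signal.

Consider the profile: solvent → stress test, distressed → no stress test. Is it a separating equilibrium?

Under separation the regulator infers type exactly: stress test → solvent (pays 309), no stress test → distressed (pays 246).
Solvent: stress test gives 309 − 28 = 281; no stress test gives 246 − 0 = 246. No deviation. ✓
Distressed: no stress test gives 246 − 0 = 246; stress test gives 309 − 40 = 269. Would deviate. ✗

No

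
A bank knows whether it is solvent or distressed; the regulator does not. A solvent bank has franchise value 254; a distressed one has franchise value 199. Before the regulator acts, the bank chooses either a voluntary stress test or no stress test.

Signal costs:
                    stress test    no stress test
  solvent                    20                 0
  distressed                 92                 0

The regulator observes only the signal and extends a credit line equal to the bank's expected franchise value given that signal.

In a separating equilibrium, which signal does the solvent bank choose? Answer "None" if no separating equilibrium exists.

stress test

Try solvent → stress test, distressed → no stress test:
  If types separate, stress test earns payment 254 and no stress test earns 199.
  Solvent: stress test gives 254 − 20 = 234; no stress test gives 199 − 0 = 199. No deviation. ✓
  Distressed: no stress test gives 199 − 0 = 199; stress test gives 254 − 92 = 162. No deviation. ✓
Both hold — the solvent type sends stress test.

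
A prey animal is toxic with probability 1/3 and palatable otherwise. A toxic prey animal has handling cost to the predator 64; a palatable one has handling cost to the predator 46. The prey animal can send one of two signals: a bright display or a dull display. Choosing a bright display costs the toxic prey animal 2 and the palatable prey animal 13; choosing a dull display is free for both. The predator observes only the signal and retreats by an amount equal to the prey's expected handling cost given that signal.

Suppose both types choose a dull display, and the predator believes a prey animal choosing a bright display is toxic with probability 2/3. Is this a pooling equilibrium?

No

At the pooled signal (dull display) the predator holds the prior 1/3 and pays 1/3·64 + 2/3·46 = 52. Off-path (bright display) belief 2/3 gives 2/3·64 + 1/3·46 = 58.
Toxic: dull display gives 52 − 0 = 52; bright display gives 58 − 2 = 56. Deviates. ✗
Palatable: dull display gives 52 − 0 = 52; bright display gives 58 − 13 = 45. Stays. ✓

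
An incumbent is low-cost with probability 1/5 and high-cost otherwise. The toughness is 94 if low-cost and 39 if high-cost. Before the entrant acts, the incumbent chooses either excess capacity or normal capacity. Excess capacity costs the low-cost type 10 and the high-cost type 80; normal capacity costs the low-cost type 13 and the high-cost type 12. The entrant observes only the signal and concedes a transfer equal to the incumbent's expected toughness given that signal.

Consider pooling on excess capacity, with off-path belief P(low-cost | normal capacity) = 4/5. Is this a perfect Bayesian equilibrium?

At the pooled signal (excess capacity) the entrant holds the prior 1/5 and pays 1/5·94 + 4/5·39 = 50. Off-path (normal capacity) belief 4/5 gives 4/5·94 + 1/5·39 = 83.
Low-cost: excess capacity gives 50 − 10 = 40; normal capacity gives 83 − 13 = 70. Deviates. ✗
High-cost: excess capacity gives 50 − 80 = -30; normal capacity gives 83 − 12 = 71. Deviates. ✗

No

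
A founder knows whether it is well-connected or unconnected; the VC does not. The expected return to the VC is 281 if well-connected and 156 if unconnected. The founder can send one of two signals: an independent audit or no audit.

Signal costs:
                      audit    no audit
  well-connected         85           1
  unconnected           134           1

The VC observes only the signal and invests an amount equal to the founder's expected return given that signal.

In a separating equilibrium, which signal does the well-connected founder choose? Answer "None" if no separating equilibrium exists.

audit

Try well-connected → audit, unconnected → no audit:
  Under separation the VC infers type exactly: audit → well-connected (pays 281), no audit → unconnected (pays 156).
  Well-connected: audit gives 281 − 85 = 196; no audit gives 156 − 1 = 155. No deviation. ✓
  Unconnected: no audit gives 156 − 1 = 155; audit gives 281 − 134 = 147. No deviation. ✓
Both hold — the well-connected type sends audit.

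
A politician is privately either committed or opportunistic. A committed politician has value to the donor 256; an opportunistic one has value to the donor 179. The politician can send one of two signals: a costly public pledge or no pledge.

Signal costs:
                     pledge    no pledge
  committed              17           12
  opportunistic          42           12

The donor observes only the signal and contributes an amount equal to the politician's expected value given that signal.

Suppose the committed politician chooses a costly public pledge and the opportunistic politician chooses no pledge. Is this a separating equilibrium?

If types separate, pledge earns payment 256 and no pledge earns 179.
Committed: pledge gives 256 − 17 = 239; no pledge gives 179 − 12 = 167. No deviation. ✓
Opportunistic: no pledge gives 179 − 12 = 167; pledge gives 256 − 42 = 214. Would deviate. ✗

No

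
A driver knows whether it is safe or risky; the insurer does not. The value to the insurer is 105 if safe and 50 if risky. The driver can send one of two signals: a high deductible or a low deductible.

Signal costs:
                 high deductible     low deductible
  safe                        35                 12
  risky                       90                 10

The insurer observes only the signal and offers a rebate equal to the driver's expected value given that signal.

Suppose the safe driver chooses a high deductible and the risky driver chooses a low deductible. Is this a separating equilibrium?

Yes

If types separate, high deductible earns payment 105 and low deductible earns 50.
Safe: high deductible gives 105 − 35 = 70; low deductible gives 50 − 12 = 38. No deviation. ✓
Risky: low deductible gives 50 − 10 = 40; high deductible gives 105 − 90 = 15. No deviation. ✓
Both incentive constraints hold.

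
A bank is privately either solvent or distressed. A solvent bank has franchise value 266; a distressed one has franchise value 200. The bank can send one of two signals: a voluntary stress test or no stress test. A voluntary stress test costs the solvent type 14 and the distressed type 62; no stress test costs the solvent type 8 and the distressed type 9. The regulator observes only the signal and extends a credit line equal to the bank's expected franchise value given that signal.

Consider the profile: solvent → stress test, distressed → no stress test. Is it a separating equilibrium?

If types separate, stress test earns payment 266 and no stress test earns 200.
Solvent: stress test gives 266 − 14 = 252; no stress test gives 200 − 8 = 192. No deviation. ✓
Distressed: no stress test gives 200 − 9 = 191; stress test gives 266 − 62 = 204. Would deviate. ✗

No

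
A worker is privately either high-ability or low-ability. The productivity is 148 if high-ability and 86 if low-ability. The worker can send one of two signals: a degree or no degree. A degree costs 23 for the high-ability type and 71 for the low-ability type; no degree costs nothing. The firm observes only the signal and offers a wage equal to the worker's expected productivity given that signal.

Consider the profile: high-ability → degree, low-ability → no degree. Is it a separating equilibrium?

Under separation the firm infers type exactly: degree → high-ability (pays 148), no degree → low-ability (pays 86).
High-ability: degree gives 148 − 23 = 125; no degree gives 86 − 0 = 86. No deviation. ✓
Low-ability: no degree gives 86 − 0 = 86; degree gives 148 − 71 = 77. No deviation. ✓
Both incentive constraints hold.

Yes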